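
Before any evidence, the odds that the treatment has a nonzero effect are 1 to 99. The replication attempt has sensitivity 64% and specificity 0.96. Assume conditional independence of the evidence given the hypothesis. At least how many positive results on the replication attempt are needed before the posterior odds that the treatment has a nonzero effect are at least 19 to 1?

3

Prior odds = 1/99.
False-positive rate = 1 − 0.96 = 0.04; likelihood ratio of a positive = 0.64/0.04 = 16.
Target odds = 19.
Require 16ⁿ ≥ 19 ÷ (1/99) = 1881.
16² = 256 falls short of 1881 but 16³ = 4096 reaches it, so n = 3.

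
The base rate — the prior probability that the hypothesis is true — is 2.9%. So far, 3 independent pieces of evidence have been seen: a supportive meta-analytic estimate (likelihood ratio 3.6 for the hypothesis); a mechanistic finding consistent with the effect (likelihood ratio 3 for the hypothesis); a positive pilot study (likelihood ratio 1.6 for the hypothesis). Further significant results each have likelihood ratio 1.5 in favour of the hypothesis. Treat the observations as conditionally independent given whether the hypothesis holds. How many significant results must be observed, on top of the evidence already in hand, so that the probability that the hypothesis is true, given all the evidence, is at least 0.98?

12

Prior odds = 0.029/0.971 = 29/971.
Combined Bayes factor of the evidence already in hand = 3.6 × 3 × 1.6 = 17.28.
Odds after that evidence = (29/971) × 17.28 = 12528/24275.
Target odds = 0.98/0.02 = 49.
Need 1.5ⁿ ≥ 49 ÷ (12528/24275) = 1189475/12528.
1.5¹¹ = 177147/2048 falls short of 1189475/12528 but 1.5¹² = 531441/4096 reaches it, so n = 12.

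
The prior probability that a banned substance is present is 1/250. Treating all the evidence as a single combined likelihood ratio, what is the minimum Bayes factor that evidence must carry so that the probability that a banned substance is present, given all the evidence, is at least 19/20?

4731

Prior odds = 0.004/0.996 = 1/249.
Target odds = 0.95/0.05 = 19.
Required Bayes factor = 19 ÷ (1/249) = 4731.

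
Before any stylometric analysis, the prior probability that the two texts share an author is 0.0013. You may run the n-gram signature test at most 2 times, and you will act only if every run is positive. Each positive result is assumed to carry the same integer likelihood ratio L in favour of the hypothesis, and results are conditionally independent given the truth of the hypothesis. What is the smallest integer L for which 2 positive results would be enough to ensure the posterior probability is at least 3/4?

Prior odds = 0.0013/0.9987 = 13/9987.
Target odds = 0.75/0.25 = 3.
Need L² ≥ 3 ÷ (13/9987) = 29961/13.
48² = 2304 < 29961/13 ≤ 2401 = 49², so L = 49.

49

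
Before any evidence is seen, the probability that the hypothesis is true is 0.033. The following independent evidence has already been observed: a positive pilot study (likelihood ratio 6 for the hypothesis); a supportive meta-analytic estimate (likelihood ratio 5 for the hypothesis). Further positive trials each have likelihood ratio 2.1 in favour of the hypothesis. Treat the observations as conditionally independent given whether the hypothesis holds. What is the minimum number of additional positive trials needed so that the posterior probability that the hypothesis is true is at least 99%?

Prior odds = 0.033/0.967 = 33/967.
Combined Bayes factor of the evidence already in hand = 6 × 5 = 30.
Odds after that evidence = (33/967) × 30 = 990/967.
Target odds = 0.99/0.01 = 99.
Need 2.1ⁿ ≥ 99 ÷ (990/967) = 96.7.
2.1⁶ = 85766121/1000000 falls short of 96.7 but 2.1⁷ ≈180.109 reaches it, so n = 7.

7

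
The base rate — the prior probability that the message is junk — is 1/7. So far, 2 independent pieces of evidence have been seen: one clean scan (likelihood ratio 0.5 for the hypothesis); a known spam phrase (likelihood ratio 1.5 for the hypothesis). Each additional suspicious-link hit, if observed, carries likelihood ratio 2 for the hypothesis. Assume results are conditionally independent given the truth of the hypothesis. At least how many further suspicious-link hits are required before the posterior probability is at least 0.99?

Prior odds = (1/7)/(6/7) = 1/6.
Combined Bayes factor of the evidence already in hand = 0.5 × 1.5 = 0.75.
Odds after that evidence = (1/6) × 0.75 = 0.125.
Target odds = 0.99/0.01 = 99.
Need 2ⁿ ≥ 99 ÷ 0.125 = 792.
2⁹ = 512 falls short of 792 but 2¹⁰ = 1024 reaches it, so n = 10.

10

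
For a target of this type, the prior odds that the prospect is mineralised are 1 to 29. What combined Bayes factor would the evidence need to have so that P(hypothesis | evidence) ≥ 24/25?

Prior odds = 1/29.
Target odds = 0.96/0.04 = 24.
Required Bayes factor = 24 ÷ (1/29) = 696.

696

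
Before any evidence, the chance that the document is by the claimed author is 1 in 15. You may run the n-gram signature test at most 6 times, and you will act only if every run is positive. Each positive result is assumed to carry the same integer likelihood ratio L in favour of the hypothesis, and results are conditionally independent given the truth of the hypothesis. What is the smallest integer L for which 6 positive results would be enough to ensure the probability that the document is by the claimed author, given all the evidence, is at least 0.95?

Prior odds = (1/15)/(14/15) = 1/14.
Target odds = 0.95/0.05 = 19.
Need L⁶ ≥ 19 ÷ (1/14) = 266.
2⁶ = 64 < 266 ≤ 729 = 3⁶, so L = 3.

3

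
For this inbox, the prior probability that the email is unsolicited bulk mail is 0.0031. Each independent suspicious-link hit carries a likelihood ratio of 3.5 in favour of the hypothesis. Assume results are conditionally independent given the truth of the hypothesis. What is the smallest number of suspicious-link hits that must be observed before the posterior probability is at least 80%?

Prior odds = 0.0031/0.9969 = 31/9969.
Likelihood ratio per suspicious-link hit = 3.5.
Target posterior odds = 0.8/0.2 = 4.
Require 3.5ⁿ ≥ 4 ÷ (31/9969) = 39876/31.
3.5⁵ = 525.21875 falls short of 39876/31 but 3.5⁶ = 1838.265625 reaches it, so n = 6.

6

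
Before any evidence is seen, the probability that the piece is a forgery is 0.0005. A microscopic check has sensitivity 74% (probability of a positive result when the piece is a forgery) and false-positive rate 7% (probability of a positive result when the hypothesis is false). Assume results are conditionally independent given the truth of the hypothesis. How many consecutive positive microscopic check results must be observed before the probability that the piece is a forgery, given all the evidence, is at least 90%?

5

Prior odds = 0.0005/0.9995 = 1/1999.
Likelihood ratio of a positive result = 0.74/0.07 = 74/7.
Target odds: 0.9 ÷ 0.1 = 9.
Need (1/1999) × (74/7)ⁿ ≥ 9, i.e. (74/7)ⁿ ≥ 17991.
(74/7)⁴ = 29986576/2401 falls short of 17991 but (74/7)⁵ ≈132029 reaches it, so n = 5.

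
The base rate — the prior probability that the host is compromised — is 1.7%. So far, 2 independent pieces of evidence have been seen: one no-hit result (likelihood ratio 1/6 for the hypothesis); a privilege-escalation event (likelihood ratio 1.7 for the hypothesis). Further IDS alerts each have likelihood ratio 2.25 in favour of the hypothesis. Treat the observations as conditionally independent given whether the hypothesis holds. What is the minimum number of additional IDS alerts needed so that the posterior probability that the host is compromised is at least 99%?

Prior odds = 0.017/0.983 = 17/983.
Combined Bayes factor of the evidence already in hand = (1/6) × 1.7 = 17/60.
Odds after that evidence = (17/983) × 17/60 = 289/58980.
Target odds = 0.99/0.01 = 99.
Need 2.25ⁿ ≥ 99 ÷ (289/58980) = 5839020/289.
2.25¹² ≈16834.1 falls short of 5839020/289 but 2.25¹³ ≈37876.8 reaches it, so n = 13.

13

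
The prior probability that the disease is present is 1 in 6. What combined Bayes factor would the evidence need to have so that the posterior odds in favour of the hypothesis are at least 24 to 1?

120

Prior odds = (1/6)/(5/6) = 0.2.
Target odds = 24.
Required Bayes factor = 24 ÷ 0.2 = 120.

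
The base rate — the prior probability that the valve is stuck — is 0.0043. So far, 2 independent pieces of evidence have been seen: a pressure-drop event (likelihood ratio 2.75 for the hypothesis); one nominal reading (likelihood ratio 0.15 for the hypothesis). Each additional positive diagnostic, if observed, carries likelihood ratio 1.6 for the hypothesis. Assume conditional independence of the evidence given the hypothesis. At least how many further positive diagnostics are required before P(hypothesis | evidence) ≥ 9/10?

Prior odds = 0.0043/0.9957 = 43/9957.
Combined Bayes factor of the evidence already in hand = 2.75 × 0.15 = 0.4125.
Odds after that evidence = (43/9957) × 0.4125 = 473/265520.
Target odds = 0.9/0.1 = 9.
Need 1.6ⁿ ≥ 9 ÷ (473/265520) = 2389680/473.
1.6¹⁸ ≈4722.37 falls short of 2389680/473 but 1.6¹⁹ ≈7555.79 reaches it, so n = 19.

19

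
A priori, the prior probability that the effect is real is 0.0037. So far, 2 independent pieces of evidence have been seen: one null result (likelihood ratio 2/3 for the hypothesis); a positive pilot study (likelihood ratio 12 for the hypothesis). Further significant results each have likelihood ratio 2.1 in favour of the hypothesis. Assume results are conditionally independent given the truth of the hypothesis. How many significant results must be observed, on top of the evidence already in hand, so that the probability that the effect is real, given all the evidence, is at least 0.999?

Prior odds = 0.0037/0.9963 = 37/9963.
Combined Bayes factor of the evidence already in hand = (2/3) × 12 = 8.
Odds after that evidence = (37/9963) × 8 = 296/9963.
Target odds = 0.999/0.001 = 999.
Need 2.1ⁿ ≥ 999 ÷ (296/9963) = 33625.125.
2.1¹⁴ ≈32439.2 falls short of 33625.125 but 2.1¹⁵ ≈68122.3 reaches it, so n = 15.

15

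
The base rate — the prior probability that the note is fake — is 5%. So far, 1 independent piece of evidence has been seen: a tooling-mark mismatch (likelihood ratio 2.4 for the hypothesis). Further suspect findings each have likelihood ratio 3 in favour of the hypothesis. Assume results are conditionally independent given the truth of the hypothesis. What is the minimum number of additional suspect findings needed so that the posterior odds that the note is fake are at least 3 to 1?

Prior odds = 0.05/0.95 = 1/19.
Bayes factor of the evidence already in hand = 2.4.
Odds after that evidence = (1/19) × 2.4 = 12/95.
Target odds = 3.
Need 3ⁿ ≥ 3 ÷ (12/95) = 23.75.
3² = 9 falls short of 23.75 but 3³ = 27 reaches it, so n = 3.

3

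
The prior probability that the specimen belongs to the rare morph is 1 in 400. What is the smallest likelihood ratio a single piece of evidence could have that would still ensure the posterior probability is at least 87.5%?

2793

Prior odds = 0.0025/0.9975 = 1/399.
Target odds = 0.875/0.125 = 7.
Required Bayes factor = 7 ÷ (1/399) = 2793.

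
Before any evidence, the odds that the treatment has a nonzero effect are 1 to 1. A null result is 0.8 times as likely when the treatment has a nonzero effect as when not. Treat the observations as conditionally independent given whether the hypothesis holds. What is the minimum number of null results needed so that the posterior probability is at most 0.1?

Prior odds = 1.
Likelihood ratio per null result = 0.8.
Target odds: 0.1 ÷ 0.9 = 1/9.
Require 0.8ⁿ ≤ 1/9 ÷ 1 = 1/9.
0.8⁹ = 262144/1953125 is still above 1/9 but 0.8¹⁰ = 1048576/9765625 is at or below it, so n = 10.

10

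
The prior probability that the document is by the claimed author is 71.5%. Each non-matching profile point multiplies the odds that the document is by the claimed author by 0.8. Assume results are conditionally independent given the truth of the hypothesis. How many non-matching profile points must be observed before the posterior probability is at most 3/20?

Prior odds: 0.715 ÷ 0.285 = 143/57.
Likelihood ratio per non-matching profile point = 0.8.
Target odds: 0.15 ÷ 0.85 = 3/17.
Require 0.8ⁿ ≤ 3/17 ÷ (143/57) = 171/2431.
0.8¹¹ = 4194304/48828125 is still above 171/2431 but 0.8¹² = 16777216/244140625 is at or below it, so n = 12.

12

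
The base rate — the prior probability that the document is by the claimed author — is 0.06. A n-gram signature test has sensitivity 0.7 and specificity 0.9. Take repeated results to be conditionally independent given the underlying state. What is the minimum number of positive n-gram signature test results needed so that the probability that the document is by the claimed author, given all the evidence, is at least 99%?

4

Prior odds = 0.06/0.94 = 3/47.
False-positive rate = 1 − 0.9 = 0.1; likelihood ratio of a positive = 0.7/0.1 = 7.
Target odds: 0.99 ÷ 0.01 = 99.
Require 7ⁿ ≥ 99 ÷ (3/47) = 1551.
7³ = 343 falls short of 1551 but 7⁴ = 2401 reaches it, so n = 4.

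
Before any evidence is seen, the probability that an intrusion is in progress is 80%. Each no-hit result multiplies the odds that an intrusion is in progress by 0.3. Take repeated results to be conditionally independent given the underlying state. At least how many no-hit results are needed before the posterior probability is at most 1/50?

5

Prior odds = 0.8/0.2 = 4.
Likelihood ratio per no-hit result = 0.3.
Target odds: 0.02 ÷ 0.98 = 1/49.
Need 4 × 0.3ⁿ ≤ 1/49, i.e. 0.3ⁿ ≤ 1/196.
0.3⁴ = 0.0081 is still above 1/196 but 0.3⁵ = 243/100000 is at or below it, so n = 5.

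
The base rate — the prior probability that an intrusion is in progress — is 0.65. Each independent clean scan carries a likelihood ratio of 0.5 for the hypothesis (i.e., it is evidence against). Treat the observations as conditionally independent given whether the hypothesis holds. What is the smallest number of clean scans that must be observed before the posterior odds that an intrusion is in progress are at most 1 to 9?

Prior odds = 0.65/0.35 = 13/7.
Likelihood ratio per clean scan = 0.5.
Target odds = 1/9.
Require 0.5ⁿ ≤ 1/9 ÷ (13/7) = 7/117.
0.5⁴ = 0.0625 is still above 7/117 but 0.5⁵ = 0.03125 is at or below it, so n = 5.

5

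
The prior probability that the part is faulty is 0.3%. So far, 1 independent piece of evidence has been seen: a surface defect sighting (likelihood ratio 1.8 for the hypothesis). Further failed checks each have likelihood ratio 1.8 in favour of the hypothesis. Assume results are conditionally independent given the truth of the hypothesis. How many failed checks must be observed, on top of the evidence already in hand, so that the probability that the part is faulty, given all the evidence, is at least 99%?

17

Prior odds = 0.003/0.997 = 3/997.
Bayes factor of the evidence already in hand = 1.8.
Odds after that evidence = (3/997) × 1.8 = 27/4985.
Target odds = 0.99/0.01 = 99.
Need 1.8ⁿ ≥ 99 ÷ (27/4985) = 54835/3.
1.8¹⁶ ≈12144 falls short of 54835/3 but 1.8¹⁷ ≈21859.1 reaches it, so n = 17.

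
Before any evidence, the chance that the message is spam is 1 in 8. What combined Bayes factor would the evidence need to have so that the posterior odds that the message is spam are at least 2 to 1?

Prior odds = 0.125/0.875 = 1/7.
Target odds = 2.
Required Bayes factor = 2 ÷ (1/7) = 14.

14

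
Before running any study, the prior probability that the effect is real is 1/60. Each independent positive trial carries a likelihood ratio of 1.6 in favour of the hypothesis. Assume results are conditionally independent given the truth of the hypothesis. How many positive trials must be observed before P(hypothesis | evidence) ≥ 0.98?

17

Prior odds: (1/60) ÷ (59/60) = 1/59.
Likelihood ratio per positive trial = 1.6.
Target posterior odds = 0.98/0.02 = 49.
Require 1.6ⁿ ≥ 49 ÷ (1/59) = 2891.
1.6¹⁶ ≈1844.67 falls short of 2891 but 1.6¹⁷ ≈2951.48 reaches it, so n = 17.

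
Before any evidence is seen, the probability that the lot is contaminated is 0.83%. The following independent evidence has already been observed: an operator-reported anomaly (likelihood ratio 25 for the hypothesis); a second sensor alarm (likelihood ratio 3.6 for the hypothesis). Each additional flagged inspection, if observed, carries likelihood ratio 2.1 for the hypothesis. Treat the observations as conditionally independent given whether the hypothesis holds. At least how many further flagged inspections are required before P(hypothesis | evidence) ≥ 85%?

Prior odds = 0.0083/0.9917 = 83/9917.
Combined Bayes factor of the evidence already in hand = 25 × 3.6 = 90.
Odds after that evidence = (83/9917) × 90 = 7470/9917.
Target odds = 0.85/0.15 = 17/3.
Need 2.1ⁿ ≥ 17/3 ÷ (7470/9917) = 168589/22410.
2.1² = 4.41 falls short of 168589/22410 but 2.1³ = 9.261 reaches it, so n = 3.

3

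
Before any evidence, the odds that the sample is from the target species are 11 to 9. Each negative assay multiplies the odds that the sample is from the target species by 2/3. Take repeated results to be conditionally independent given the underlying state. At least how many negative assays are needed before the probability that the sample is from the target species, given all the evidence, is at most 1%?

12

Prior odds = 11/9.
Likelihood ratio per negative assay = 2/3.
Target posterior odds = 0.01/0.99 = 1/99.
Need (11/9) × (2/3)ⁿ ≤ 1/99, i.e. (2/3)ⁿ ≤ 1/121.
(2/3)¹¹ = 2048/177147 is still above 1/121 but (2/3)¹² = 4096/531441 is at or below it, so n = 12.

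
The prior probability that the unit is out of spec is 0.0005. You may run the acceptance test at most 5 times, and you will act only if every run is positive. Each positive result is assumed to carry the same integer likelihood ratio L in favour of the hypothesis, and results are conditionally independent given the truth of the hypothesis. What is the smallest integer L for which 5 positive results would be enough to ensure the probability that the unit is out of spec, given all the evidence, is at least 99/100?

12

Prior odds = 0.0005/0.9995 = 1/1999.
Target odds = 0.99/0.01 = 99.
Need L⁵ ≥ 99 ÷ (1/1999) = 197901.
11⁵ = 161051 < 197901 ≤ 248832 = 12⁵, so L = 12.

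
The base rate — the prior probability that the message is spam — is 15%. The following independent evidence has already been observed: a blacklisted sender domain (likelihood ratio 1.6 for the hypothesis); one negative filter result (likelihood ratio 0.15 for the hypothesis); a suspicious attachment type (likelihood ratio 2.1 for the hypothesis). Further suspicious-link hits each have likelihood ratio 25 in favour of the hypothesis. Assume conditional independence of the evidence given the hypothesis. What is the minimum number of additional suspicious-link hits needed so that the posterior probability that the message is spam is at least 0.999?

Prior odds = 0.15/0.85 = 3/17.
Combined Bayes factor of the evidence already in hand = 1.6 × 0.15 × 2.1 = 0.504.
Odds after that evidence = (3/17) × 0.504 = 189/2125.
Target odds = 0.999/0.001 = 999.
Need 25ⁿ ≥ 999 ÷ (189/2125) = 78625/7.
25² = 625 falls short of 78625/7 but 25³ = 15625 reaches it, so n = 3.

3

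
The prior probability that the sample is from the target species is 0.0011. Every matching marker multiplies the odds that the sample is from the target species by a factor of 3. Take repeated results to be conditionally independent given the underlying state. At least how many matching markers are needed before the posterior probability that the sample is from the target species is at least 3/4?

Prior odds: 0.0011 ÷ 0.9989 = 11/9989.
Likelihood ratio per matching marker = 3.
Target odds: 0.75 ÷ 0.25 = 3.
Require 3ⁿ ≥ 3 ÷ (11/9989) = 29967/11.
3⁷ = 2187 falls short of 29967/11 but 3⁸ = 6561 reaches it, so n = 8.

8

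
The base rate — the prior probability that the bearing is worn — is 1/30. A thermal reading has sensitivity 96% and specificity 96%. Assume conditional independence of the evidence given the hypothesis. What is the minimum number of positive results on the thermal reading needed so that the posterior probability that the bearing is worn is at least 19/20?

Prior odds: (1/30) ÷ (29/30) = 1/29.
False-positive rate = 1 − 0.96 = 0.04; likelihood ratio of a positive = 0.96/0.04 = 24.
Target posterior odds = 0.95/0.05 = 19.
Require 24ⁿ ≥ 19 ÷ (1/29) = 551.
24¹ = 24 falls short of 551 but 24² = 576 reaches it, so n = 2.

2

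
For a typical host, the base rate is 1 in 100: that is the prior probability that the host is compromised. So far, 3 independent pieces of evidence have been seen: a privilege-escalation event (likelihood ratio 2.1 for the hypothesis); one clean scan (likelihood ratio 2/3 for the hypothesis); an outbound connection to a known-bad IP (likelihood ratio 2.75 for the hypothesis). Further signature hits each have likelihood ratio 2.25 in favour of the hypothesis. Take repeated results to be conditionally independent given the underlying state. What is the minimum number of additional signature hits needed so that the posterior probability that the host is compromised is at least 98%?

Prior odds = 0.01/0.99 = 1/99.
Combined Bayes factor of the evidence already in hand = 2.1 × (2/3) × 2.75 = 3.85.
Odds after that evidence = (1/99) × 3.85 = 7/180.
Target odds = 0.98/0.02 = 49.
Need 2.25ⁿ ≥ 49 ÷ (7/180) = 1260.
2.25⁸ = 43046721/65536 falls short of 1260 but 2.25⁹ = 387420489/262144 reaches it, so n = 9.

9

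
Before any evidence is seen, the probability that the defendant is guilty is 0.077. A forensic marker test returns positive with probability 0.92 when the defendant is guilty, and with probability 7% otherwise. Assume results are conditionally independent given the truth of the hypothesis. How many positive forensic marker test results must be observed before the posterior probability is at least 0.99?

Prior odds = 0.077/0.923 = 77/923.
Likelihood ratio of a positive result = 0.92/0.07 = 92/7.
Target posterior odds = 0.99/0.01 = 99.
Require (92/7)ⁿ ≥ 99 ÷ (77/923) = 8307/7.
(92/7)² = 8464/49 falls short of 8307/7 but (92/7)³ = 778688/343 reaches it, so n = 3.

3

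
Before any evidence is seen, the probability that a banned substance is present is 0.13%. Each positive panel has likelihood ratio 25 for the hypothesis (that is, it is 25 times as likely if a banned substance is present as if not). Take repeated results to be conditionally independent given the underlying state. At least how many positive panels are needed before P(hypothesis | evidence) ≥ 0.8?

Prior odds = 0.0013/0.9987 = 13/9987.
Likelihood ratio per positive panel = 25.
Target odds: 0.8 ÷ 0.2 = 4.
Require 25ⁿ ≥ 4 ÷ (13/9987) = 39948/13.
25² = 625 falls short of 39948/13 but 25³ = 15625 reaches it, so n = 3.

3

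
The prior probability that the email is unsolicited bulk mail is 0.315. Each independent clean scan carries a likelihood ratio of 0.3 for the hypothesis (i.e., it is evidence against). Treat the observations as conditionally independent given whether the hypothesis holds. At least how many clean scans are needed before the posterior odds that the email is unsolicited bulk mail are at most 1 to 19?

2

Prior odds = 0.315/0.685 = 63/137.
Likelihood ratio per clean scan = 0.3.
Target odds = 1/19.
Need (63/137) × 0.3ⁿ ≤ 1/19, i.e. 0.3ⁿ ≤ 137/1197.
0.3¹ = 0.3 is still above 137/1197 but 0.3² = 0.09 is at or below it, so n = 2.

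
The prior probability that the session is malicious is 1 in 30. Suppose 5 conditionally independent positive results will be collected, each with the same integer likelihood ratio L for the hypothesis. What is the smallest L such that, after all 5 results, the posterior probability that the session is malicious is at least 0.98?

5

Prior odds = (1/30)/(29/30) = 1/29.
Target odds = 0.98/0.02 = 49.
Need L⁵ ≥ 49 ÷ (1/29) = 1421.
4⁵ = 1024 < 1421 ≤ 3125 = 5⁵, so L = 5.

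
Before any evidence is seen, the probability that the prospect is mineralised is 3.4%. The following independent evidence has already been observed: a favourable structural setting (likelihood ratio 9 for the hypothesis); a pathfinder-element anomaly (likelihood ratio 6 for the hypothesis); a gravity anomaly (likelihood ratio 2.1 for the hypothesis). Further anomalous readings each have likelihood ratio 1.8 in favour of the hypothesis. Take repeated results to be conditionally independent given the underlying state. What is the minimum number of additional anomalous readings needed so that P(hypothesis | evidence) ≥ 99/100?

Prior odds = 0.034/0.966 = 17/483.
Combined Bayes factor of the evidence already in hand = 9 × 6 × 2.1 = 113.4.
Odds after that evidence = (17/483) × 113.4 = 459/115.
Target odds = 0.99/0.01 = 99.
Need 1.8ⁿ ≥ 99 ÷ (459/115) = 1265/51.
1.8⁵ = 18.89568 falls short of 1265/51 but 1.8⁶ = 531441/15625 reaches it, so n = 6.

6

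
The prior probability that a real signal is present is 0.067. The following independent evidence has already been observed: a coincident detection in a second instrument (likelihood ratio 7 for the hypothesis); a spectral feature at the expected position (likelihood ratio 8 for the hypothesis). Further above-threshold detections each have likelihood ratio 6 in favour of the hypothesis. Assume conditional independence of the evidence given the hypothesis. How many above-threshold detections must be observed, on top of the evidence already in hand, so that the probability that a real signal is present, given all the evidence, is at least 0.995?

3

Prior odds = 0.067/0.933 = 67/933.
Combined Bayes factor of the evidence already in hand = 7 × 8 = 56.
Odds after that evidence = (67/933) × 56 = 3752/933.
Target odds = 0.995/0.005 = 199.
Need 6ⁿ ≥ 199 ÷ (3752/933) = 185667/3752.
6² = 36 falls short of 185667/3752 but 6³ = 216 reaches it, so n = 3.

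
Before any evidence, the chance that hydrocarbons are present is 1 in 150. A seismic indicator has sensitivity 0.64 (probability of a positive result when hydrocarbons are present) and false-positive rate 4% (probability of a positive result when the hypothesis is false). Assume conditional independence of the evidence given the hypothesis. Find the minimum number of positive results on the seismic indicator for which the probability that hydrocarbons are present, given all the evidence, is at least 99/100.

4

Prior odds = (1/150)/(149/150) = 1/149.
Likelihood ratio of a positive result = 0.64/0.04 = 16.
Target posterior odds = 0.99/0.01 = 99.
Need (1/149) × 16ⁿ ≥ 99, i.e. 16ⁿ ≥ 14751.
16³ = 4096 falls short of 14751 but 16⁴ = 65536 reaches it, so n = 4.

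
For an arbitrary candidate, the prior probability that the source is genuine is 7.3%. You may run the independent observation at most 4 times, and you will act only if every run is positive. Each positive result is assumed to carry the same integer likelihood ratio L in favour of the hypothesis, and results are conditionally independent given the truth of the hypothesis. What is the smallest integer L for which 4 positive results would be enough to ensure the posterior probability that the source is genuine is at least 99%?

6

Prior odds = 0.073/0.927 = 73/927.
Target odds = 0.99/0.01 = 99.
Need L⁴ ≥ 99 ÷ (73/927) = 91773/73.
5⁴ = 625 < 91773/73 ≤ 1296 = 6⁴, so L = 6.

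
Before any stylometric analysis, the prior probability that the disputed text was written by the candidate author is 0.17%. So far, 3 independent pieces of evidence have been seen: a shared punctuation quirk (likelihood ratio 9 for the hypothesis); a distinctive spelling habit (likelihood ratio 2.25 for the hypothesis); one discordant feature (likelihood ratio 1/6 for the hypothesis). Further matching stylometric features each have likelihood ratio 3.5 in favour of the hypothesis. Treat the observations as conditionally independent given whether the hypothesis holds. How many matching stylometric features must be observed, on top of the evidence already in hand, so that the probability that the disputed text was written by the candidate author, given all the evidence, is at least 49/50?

Prior odds = 0.0017/0.9983 = 17/9983.
Combined Bayes factor of the evidence already in hand = 9 × 2.25 × (1/6) = 3.375.
Odds after that evidence = (17/9983) × 3.375 = 459/79864.
Target odds = 0.98/0.02 = 49.
Need 3.5ⁿ ≥ 49 ÷ (459/79864) = 3913336/459.
3.5⁷ = 823543/128 falls short of 3913336/459 but 3.5⁸ = 5764801/256 reaches it, so n = 8.

8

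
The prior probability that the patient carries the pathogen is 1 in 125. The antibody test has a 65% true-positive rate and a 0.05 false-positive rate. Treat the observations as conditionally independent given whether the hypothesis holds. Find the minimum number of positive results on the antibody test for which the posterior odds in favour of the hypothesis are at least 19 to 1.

Prior odds = 0.008/0.992 = 1/124.
Likelihood ratio of a positive result = 0.65/0.05 = 13.
Target odds = 19.
Require 13ⁿ ≥ 19 ÷ (1/124) = 2356.
13³ = 2197 falls short of 2356 but 13⁴ = 28561 reaches it, so n = 4.

4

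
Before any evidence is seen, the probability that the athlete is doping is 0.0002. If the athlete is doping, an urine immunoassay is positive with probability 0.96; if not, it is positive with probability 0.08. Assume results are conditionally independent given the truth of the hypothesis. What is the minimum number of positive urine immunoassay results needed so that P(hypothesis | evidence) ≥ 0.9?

Prior odds = 0.0002/0.9998 = 1/4999.
Likelihood ratio of a positive = 0.96/0.08 = 12.
Target odds: 0.9 ÷ 0.1 = 9.
Need (1/4999) × 12ⁿ ≥ 9, i.e. 12ⁿ ≥ 44991.
12⁴ = 20736 falls short of 44991 but 12⁵ = 248832 reaches it, so n = 5.

5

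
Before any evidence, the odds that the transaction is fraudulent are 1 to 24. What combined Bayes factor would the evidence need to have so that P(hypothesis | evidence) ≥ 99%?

2376

Prior odds = 1/24.
Target odds = 0.99/0.01 = 99.
Required Bayes factor = 99 ÷ (1/24) = 2376.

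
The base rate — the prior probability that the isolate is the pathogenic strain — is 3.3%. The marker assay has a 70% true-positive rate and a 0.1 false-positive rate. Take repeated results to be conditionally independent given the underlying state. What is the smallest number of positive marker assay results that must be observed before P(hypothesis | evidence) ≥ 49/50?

Prior odds: 0.033 ÷ 0.967 = 33/967.
Likelihood ratio of a positive result = 0.7/0.1 = 7.
Target posterior odds = 0.98/0.02 = 49.
Need (33/967) × 7ⁿ ≥ 49, i.e. 7ⁿ ≥ 47383/33.
7³ = 343 falls short of 47383/33 but 7⁴ = 2401 reaches it, so n = 4.

4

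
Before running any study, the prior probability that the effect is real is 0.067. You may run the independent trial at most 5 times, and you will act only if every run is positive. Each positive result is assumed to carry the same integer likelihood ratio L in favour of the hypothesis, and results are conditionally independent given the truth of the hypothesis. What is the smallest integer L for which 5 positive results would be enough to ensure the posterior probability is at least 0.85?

3

Prior odds = 0.067/0.933 = 67/933.
Target odds = 0.85/0.15 = 17/3.
Need L⁵ ≥ 17/3 ÷ (67/933) = 5287/67.
2⁵ = 32 < 5287/67 ≤ 243 = 3⁵, so L = 3.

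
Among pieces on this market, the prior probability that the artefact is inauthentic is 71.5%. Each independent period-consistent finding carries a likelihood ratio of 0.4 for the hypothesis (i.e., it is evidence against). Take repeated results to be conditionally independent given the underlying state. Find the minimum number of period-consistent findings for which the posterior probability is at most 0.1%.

9

Prior odds = 0.715/0.285 = 143/57.
Likelihood ratio per period-consistent finding = 0.4.
Target odds: 0.001 ÷ 0.999 = 1/999.
Require 0.4ⁿ ≤ 1/999 ÷ (143/57) = 19/47619.
0.4⁸ = 256/390625 is still above 19/47619 but 0.4⁹ = 512/1953125 is at or below it, so n = 9.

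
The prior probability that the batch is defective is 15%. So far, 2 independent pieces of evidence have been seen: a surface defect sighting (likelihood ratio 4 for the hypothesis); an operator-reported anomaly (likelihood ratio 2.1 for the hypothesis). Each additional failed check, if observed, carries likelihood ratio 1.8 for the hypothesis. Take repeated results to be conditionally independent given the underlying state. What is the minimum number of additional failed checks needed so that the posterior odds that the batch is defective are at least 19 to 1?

Prior odds = 0.15/0.85 = 3/17.
Combined Bayes factor of the evidence already in hand = 4 × 2.1 = 8.4.
Odds after that evidence = (3/17) × 8.4 = 126/85.
Target odds = 19.
Need 1.8ⁿ ≥ 19 ÷ (126/85) = 1615/126.
1.8⁴ = 10.4976 falls short of 1615/126 but 1.8⁵ = 18.89568 reaches it, so n = 5.

5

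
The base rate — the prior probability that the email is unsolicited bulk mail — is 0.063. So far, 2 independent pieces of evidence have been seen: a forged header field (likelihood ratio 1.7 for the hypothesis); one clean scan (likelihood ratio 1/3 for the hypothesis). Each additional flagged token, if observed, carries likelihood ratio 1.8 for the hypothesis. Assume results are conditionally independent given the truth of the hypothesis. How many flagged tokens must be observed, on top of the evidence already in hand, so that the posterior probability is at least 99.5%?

15

Prior odds = 0.063/0.937 = 63/937.
Combined Bayes factor of the evidence already in hand = 1.7 × (1/3) = 17/30.
Odds after that evidence = (63/937) × 17/30 = 357/9370.
Target odds = 0.995/0.005 = 199.
Need 1.8ⁿ ≥ 199 ÷ (357/9370) = 1864630/357.
1.8¹⁴ ≈3748.13 falls short of 1864630/357 but 1.8¹⁵ ≈6746.64 reaches it, so n = 15.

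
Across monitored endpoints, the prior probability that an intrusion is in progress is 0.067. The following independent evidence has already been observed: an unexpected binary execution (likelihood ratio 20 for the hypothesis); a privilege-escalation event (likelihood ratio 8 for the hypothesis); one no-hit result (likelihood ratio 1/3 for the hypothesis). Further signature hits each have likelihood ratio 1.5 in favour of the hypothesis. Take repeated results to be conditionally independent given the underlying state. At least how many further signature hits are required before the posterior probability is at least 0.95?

Prior odds = 0.067/0.933 = 67/933.
Combined Bayes factor of the evidence already in hand = 20 × 8 × (1/3) = 160/3.
Odds after that evidence = (67/933) × 160/3 = 10720/2799.
Target odds = 0.95/0.05 = 19.
Need 1.5ⁿ ≥ 19 ÷ (10720/2799) = 53181/10720.
1.5³ = 3.375 falls short of 53181/10720 but 1.5⁴ = 5.0625 reaches it, so n = 4.

4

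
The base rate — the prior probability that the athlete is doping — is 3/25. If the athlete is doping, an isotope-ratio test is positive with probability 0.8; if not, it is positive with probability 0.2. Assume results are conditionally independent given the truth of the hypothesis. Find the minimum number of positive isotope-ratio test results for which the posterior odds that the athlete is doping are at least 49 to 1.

Prior odds: 0.12 ÷ 0.88 = 3/22.
Likelihood ratio of a positive = 0.8/0.2 = 4.
Target odds = 49.
Need (3/22) × 4ⁿ ≥ 49, i.e. 4ⁿ ≥ 1078/3.
4⁴ = 256 falls short of 1078/3 but 4⁵ = 1024 reaches it, so n = 5.

5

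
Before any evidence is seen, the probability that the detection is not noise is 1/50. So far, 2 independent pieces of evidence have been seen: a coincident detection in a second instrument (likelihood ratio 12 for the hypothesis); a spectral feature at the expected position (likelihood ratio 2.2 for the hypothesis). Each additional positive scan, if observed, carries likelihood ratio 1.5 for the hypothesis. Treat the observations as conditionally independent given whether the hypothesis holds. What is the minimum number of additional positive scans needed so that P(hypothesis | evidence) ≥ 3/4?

5

Prior odds = 0.02/0.98 = 1/49.
Combined Bayes factor of the evidence already in hand = 12 × 2.2 = 26.4.
Odds after that evidence = (1/49) × 26.4 = 132/245.
Target odds = 0.75/0.25 = 3.
Need 1.5ⁿ ≥ 3 ÷ (132/245) = 245/44.
1.5⁴ = 5.0625 falls short of 245/44 but 1.5⁵ = 7.59375 reaches it, so n = 5.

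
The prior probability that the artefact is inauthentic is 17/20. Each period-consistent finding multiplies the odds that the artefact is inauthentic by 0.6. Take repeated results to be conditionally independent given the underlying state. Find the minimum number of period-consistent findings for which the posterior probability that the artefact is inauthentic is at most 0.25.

Prior odds = 0.85/0.15 = 17/3.
Likelihood ratio per period-consistent finding = 0.6.
Target odds: 0.25 ÷ 0.75 = 1/3.
Require 0.6ⁿ ≤ 1/3 ÷ (17/3) = 1/17.
0.6⁵ = 0.07776 is still above 1/17 but 0.6⁶ = 729/15625 is at or below it, so n = 6.

6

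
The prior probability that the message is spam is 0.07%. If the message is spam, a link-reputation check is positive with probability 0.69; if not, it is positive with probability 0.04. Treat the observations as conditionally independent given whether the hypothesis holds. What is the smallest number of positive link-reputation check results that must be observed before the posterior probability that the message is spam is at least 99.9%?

5

Prior odds: 0.0007 ÷ 0.9993 = 7/9993.
Likelihood ratio of a positive = 0.69/0.04 = 17.25.
Target odds: 0.999 ÷ 0.001 = 999.
Require 17.25ⁿ ≥ 999 ÷ (7/9993) = 9983007/7.
17.25⁴ = 22667121/256 falls short of 9983007/7 but 17.25⁵ ≈1.52737e+06 reaches it, so n = 5.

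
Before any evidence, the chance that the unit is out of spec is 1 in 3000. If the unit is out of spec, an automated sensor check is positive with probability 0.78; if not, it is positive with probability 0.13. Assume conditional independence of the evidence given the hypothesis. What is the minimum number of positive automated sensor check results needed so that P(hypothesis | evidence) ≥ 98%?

Prior odds: (1/3000) ÷ (2999/3000) = 1/2999.
Likelihood ratio of a positive = 0.78/0.13 = 6.
Target odds: 0.98 ÷ 0.02 = 49.
Need (1/2999) × 6ⁿ ≥ 49, i.e. 6ⁿ ≥ 146951.
6⁶ = 46656 falls short of 146951 but 6⁷ = 279936 reaches it, so n = 7.

7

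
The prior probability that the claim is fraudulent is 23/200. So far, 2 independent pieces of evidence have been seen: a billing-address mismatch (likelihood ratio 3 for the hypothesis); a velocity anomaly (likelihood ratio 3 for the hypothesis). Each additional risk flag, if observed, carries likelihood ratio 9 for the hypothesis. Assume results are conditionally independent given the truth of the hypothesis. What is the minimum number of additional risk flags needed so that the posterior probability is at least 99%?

3

Prior odds = 0.115/0.885 = 23/177.
Combined Bayes factor of the evidence already in hand = 3 × 3 = 9.
Odds after that evidence = (23/177) × 9 = 69/59.
Target odds = 0.99/0.01 = 99.
Need 9ⁿ ≥ 99 ÷ (69/59) = 1947/23.
9² = 81 falls short of 1947/23 but 9³ = 729 reaches it, so n = 3.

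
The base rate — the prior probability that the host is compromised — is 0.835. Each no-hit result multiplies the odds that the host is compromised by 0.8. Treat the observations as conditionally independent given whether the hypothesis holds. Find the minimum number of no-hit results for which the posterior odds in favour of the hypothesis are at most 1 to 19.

21

Prior odds: 0.835 ÷ 0.165 = 167/33.
Likelihood ratio per no-hit result = 0.8.
Target odds = 1/19.
Require 0.8ⁿ ≤ 1/19 ÷ (167/33) = 33/3173.
0.8²⁰ ≈0.0115292 is still above 33/3173 but 0.8²¹ ≈0.00922337 is at or below it, so n = 21.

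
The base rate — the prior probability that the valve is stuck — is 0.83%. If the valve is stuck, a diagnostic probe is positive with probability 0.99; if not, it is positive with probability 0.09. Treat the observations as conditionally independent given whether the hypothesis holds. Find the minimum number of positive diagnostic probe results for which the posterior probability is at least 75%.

Prior odds = 0.0083/0.9917 = 83/9917.
Likelihood ratio of a positive = 0.99/0.09 = 11.
Target posterior odds = 0.75/0.25 = 3.
Require 11ⁿ ≥ 3 ÷ (83/9917) = 29751/83.
11² = 121 falls short of 29751/83 but 11³ = 1331 reaches it, so n = 3.

3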